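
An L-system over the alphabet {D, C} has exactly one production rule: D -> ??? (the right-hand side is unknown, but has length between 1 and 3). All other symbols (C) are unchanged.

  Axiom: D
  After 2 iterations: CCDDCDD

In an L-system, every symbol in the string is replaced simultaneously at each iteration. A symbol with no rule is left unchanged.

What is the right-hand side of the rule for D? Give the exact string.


Trying D -> CDD:
  Step 0: D
  Step 1: CDD
  Step 2: CCDDCDD
Matches the given result.

Answer: CDD


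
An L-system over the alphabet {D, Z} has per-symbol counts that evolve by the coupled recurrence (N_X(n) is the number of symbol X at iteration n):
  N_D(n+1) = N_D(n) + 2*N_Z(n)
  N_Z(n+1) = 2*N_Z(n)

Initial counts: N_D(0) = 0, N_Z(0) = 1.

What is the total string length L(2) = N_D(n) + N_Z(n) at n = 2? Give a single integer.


Answer: 10

Derivation:
Step 0: N_D=0, N_Z=1, L=1
Step 1: N_D=2, N_Z=2, L=4
Step 2: N_D=6, N_Z=4, L=10


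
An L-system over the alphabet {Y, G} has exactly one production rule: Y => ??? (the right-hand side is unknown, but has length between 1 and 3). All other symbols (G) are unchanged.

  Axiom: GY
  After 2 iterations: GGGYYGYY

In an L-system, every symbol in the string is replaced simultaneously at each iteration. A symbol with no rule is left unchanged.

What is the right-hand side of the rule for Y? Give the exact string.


Answer: GYY

Derivation:
Trying Y => GYY:
  Step 0: GY
  Step 1: GGYY
  Step 2: GGGYYGYY
Matches the given result.


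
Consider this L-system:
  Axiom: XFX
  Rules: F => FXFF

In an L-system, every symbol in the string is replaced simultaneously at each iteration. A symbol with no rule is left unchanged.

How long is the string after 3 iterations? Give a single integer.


Answer: 42

Derivation:
Step 0: length = 3
Step 1: length = 6
Step 2: length = 15
Step 3: length = 42


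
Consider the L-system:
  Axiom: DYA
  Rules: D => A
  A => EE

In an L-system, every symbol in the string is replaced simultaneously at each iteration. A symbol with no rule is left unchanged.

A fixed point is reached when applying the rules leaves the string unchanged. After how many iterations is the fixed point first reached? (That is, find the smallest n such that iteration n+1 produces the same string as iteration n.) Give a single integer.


Step 0: DYA
Step 1: AYEE
Step 2: EEYEE
Step 3: EEYEE  (unchanged — fixed point at step 2)

Answer: 2


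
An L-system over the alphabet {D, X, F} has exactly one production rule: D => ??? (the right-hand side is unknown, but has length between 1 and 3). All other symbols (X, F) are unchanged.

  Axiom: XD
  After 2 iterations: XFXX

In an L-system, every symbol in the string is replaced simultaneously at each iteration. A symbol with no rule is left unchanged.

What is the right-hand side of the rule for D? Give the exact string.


Answer: FXX

Derivation:
Trying D => FXX:
  Step 0: XD
  Step 1: XFXX
  Step 2: XFXX
Matches the given result.


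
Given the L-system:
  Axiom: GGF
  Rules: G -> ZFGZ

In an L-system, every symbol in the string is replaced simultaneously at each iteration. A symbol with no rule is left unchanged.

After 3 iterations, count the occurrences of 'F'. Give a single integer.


Step 0: GGF  (1 'F')
Step 1: ZFGZZFGZF  (3 'F')
Step 2: ZFZFGZZZFZFGZZF  (5 'F')
Step 3: ZFZFZFGZZZZFZFZFGZZZF  (7 'F')

Answer: 7


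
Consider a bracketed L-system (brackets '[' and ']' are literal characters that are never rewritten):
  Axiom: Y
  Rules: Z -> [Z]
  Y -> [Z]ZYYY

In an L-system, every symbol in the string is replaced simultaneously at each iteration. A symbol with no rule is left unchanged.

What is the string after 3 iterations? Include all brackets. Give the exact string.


Answer: [[[Z]]][[Z]][[Z]][Z][Z]ZYYY[Z]ZYYY[Z]ZYYY[[Z]][Z][Z]ZYYY[Z]ZYYY[Z]ZYYY[[Z]][Z][Z]ZYYY[Z]ZYYY[Z]ZYYY

Derivation:
Step 0: Y
Step 1: [Z]ZYYY
Step 2: [[Z]][Z][Z]ZYYY[Z]ZYYY[Z]ZYYY
Step 3: [[[Z]]][[Z]][[Z]][Z][Z]ZYYY[Z]ZYYY[Z]ZYYY[[Z]][Z][Z]ZYYY[Z]ZYYY[Z]ZYYY[[Z]][Z][Z]ZYYY[Z]ZYYY[Z]ZYYY


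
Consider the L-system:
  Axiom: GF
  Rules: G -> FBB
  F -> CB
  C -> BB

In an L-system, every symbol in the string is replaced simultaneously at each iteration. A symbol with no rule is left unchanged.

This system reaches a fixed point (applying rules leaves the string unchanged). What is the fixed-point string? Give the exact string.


Answer: BBBBBBBB

Derivation:
Step 0: GF
Step 1: FBBCB
Step 2: CBBBBBB
Step 3: BBBBBBBB
Step 4: BBBBBBBB  (unchanged — fixed point at step 3)


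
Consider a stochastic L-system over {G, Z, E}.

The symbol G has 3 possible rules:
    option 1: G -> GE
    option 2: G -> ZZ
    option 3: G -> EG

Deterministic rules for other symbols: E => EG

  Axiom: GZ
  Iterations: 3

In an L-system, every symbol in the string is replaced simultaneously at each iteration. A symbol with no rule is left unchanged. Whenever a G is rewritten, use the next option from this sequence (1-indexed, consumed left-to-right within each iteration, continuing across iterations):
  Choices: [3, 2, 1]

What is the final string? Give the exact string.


Step 0: GZ
Step 1: EGZ  (used choices [3])
Step 2: EGZZZ  (used choices [2])
Step 3: EGGEZZZ  (used choices [1])

Answer: EGGEZZZ


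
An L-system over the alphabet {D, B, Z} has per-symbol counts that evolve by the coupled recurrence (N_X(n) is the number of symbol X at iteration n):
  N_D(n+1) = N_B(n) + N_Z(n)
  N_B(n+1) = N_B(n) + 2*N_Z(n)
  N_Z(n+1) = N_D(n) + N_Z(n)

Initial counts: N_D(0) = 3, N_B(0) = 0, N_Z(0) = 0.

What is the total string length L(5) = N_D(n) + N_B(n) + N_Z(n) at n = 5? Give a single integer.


Answer: 126

Derivation:
Step 0: N_D=3, N_B=0, N_Z=0, L=3
Step 1: N_D=0, N_B=0, N_Z=3, L=3
Step 2: N_D=3, N_B=6, N_Z=3, L=12
Step 3: N_D=9, N_B=12, N_Z=6, L=27
Step 4: N_D=18, N_B=24, N_Z=15, L=57
Step 5: N_D=39, N_B=54, N_Z=33, L=126


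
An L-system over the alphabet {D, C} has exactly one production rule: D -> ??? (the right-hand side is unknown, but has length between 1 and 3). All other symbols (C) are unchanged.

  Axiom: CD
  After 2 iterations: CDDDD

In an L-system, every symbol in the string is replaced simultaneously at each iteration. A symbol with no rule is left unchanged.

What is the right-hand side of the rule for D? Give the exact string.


Answer: DD

Derivation:
Trying D -> DD:
  Step 0: CD
  Step 1: CDD
  Step 2: CDDDD
Matches the given result.


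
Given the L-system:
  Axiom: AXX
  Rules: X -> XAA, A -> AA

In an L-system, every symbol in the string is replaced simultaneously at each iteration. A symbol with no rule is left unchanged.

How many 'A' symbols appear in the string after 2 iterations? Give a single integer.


Step 0: AXX  (1 'A')
Step 1: AAXAAXAA  (6 'A')
Step 2: AAAAXAAAAAAXAAAAAA  (16 'A')

Answer: 16


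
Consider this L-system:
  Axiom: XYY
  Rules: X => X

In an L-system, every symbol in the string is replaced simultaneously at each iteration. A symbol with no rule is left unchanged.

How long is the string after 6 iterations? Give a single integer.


Answer: 3

Derivation:
Step 0: length = 3
Step 1: length = 3
Step 2: length = 3
Step 3: length = 3
Step 4: length = 3
Step 5: length = 3
Step 6: length = 3


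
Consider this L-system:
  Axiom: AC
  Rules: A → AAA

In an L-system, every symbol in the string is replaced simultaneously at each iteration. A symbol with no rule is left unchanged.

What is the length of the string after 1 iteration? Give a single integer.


Answer: 4

Derivation:
Step 0: length = 2
Step 1: length = 4


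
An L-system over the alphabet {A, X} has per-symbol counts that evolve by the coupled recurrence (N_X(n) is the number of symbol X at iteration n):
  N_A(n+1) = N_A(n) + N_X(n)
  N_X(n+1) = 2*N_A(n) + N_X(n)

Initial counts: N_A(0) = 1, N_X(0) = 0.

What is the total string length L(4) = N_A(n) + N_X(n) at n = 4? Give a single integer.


Step 0: N_A=1, N_X=0, L=1
Step 1: N_A=1, N_X=2, L=3
Step 2: N_A=3, N_X=4, L=7
Step 3: N_A=7, N_X=10, L=17
Step 4: N_A=17, N_X=24, L=41

Answer: 41


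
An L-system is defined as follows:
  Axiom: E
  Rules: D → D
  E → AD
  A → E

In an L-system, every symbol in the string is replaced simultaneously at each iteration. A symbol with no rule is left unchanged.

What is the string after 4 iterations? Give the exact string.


Answer: EDD

Derivation:
Step 0: E
Step 1: AD
Step 2: ED
Step 3: ADD
Step 4: EDD


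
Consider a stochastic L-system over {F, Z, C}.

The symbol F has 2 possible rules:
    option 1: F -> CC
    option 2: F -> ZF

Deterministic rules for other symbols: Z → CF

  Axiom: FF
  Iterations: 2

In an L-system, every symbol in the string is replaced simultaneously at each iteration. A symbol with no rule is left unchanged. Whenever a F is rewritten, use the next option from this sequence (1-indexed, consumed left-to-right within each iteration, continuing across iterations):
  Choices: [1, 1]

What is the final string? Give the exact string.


Answer: CCCC

Derivation:
Step 0: FF
Step 1: CCCC  (used choices [1, 1])
Step 2: CCCC  (used choices [])


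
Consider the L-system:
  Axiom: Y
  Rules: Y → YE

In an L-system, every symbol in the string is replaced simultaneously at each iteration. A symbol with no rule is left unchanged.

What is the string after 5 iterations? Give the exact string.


Step 0: Y
Step 1: YE
Step 2: YEE
Step 3: YEEE
Step 4: YEEEE
Step 5: YEEEEE

Answer: YEEEEE


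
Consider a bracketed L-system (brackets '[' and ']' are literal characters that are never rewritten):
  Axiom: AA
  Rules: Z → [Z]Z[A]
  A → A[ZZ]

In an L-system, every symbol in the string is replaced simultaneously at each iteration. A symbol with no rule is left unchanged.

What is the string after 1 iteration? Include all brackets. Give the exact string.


Step 0: AA
Step 1: A[ZZ]A[ZZ]

Answer: A[ZZ]A[ZZ]


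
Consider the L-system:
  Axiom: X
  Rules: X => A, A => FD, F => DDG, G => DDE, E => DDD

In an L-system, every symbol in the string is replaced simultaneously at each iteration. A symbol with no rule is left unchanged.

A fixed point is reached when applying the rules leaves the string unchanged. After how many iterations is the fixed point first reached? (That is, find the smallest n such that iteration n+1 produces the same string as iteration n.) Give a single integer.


Answer: 5

Derivation:
Step 0: X
Step 1: A
Step 2: FD
Step 3: DDGD
Step 4: DDDDED
Step 5: DDDDDDDD
Step 6: DDDDDDDD  (unchanged — fixed point at step 5)


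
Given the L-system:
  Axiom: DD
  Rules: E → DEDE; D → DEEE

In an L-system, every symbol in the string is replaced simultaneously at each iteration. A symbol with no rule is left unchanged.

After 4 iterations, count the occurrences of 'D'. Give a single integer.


Answer: 206

Derivation:
Step 0: DD  (2 'D')
Step 1: DEEEDEEE  (2 'D')
Step 2: DEEEDEDEDEDEDEDEDEEEDEDEDEDEDEDE  (14 'D')
Step 3: DEEEDEDEDEDEDEDEDEEEDEDEDEEEDEDEDEEEDEDEDEEEDEDEDEEEDEDEDEEEDEDEDEEEDEDEDEDEDEDEDEEEDEDEDEEEDEDEDEEEDEDEDEEEDEDEDEEEDEDEDEEEDEDE  (50 'D')
Step 4: DEEEDEDEDEDEDEDEDEEEDEDEDEEEDEDEDEEEDEDEDEEEDEDEDEEEDEDEDEEEDEDEDEEEDEDEDEDEDEDEDEEEDEDEDEEEDEDEDEEEDEDEDEDEDEDEDEEEDEDEDEEEDEDEDEEEDEDEDEDEDEDEDEEEDEDEDEEEDEDEDEEEDEDEDEDEDEDEDEEEDEDEDEEEDEDEDEEEDEDEDEDEDEDEDEEEDEDEDEEEDEDEDEEEDEDEDEDEDEDEDEEEDEDEDEEEDEDEDEEEDEDEDEDEDEDEDEEEDEDEDEEEDEDEDEEEDEDEDEEEDEDEDEEEDEDEDEEEDEDEDEEEDEDEDEDEDEDEDEEEDEDEDEEEDEDEDEEEDEDEDEDEDEDEDEEEDEDEDEEEDEDEDEEEDEDEDEDEDEDEDEEEDEDEDEEEDEDEDEEEDEDEDEDEDEDEDEEEDEDEDEEEDEDEDEEEDEDEDEDEDEDEDEEEDEDEDEEEDEDEDEEEDEDEDEDEDEDEDEEEDEDEDEEEDEDE  (206 'D')


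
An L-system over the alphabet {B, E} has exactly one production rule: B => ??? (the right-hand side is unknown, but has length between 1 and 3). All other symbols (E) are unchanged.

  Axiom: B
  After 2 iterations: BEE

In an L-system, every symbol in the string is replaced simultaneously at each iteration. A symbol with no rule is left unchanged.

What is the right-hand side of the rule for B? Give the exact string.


Answer: BE

Derivation:
Trying B => BE:
  Step 0: B
  Step 1: BE
  Step 2: BEE
Matches the given result.


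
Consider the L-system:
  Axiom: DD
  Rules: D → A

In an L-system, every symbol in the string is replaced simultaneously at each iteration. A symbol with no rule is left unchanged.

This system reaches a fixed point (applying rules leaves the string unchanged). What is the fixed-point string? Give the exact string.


Step 0: DD
Step 1: AA
Step 2: AA  (unchanged — fixed point at step 1)

Answer: AA


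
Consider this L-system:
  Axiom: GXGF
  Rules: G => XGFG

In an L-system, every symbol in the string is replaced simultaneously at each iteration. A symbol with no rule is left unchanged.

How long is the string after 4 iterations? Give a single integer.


Step 0: length = 4
Step 1: length = 10
Step 2: length = 22
Step 3: length = 46
Step 4: length = 94

Answer: 94


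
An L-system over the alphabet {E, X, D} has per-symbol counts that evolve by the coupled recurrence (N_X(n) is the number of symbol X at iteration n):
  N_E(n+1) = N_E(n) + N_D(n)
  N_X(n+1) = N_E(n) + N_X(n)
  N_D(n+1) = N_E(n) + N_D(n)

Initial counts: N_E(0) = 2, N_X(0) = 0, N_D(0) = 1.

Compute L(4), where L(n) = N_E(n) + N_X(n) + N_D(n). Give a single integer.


Step 0: N_E=2, N_X=0, N_D=1, L=3
Step 1: N_E=3, N_X=2, N_D=3, L=8
Step 2: N_E=6, N_X=5, N_D=6, L=17
Step 3: N_E=12, N_X=11, N_D=12, L=35
Step 4: N_E=24, N_X=23, N_D=24, L=71

Answer: 71


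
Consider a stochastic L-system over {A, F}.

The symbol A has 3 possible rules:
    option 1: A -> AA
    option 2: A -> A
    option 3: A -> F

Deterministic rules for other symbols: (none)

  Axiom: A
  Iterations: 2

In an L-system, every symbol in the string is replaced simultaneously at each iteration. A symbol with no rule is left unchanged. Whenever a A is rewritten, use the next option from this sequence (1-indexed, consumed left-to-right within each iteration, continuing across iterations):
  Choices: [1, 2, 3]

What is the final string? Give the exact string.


Answer: AF

Derivation:
Step 0: A
Step 1: AA  (used choices [1])
Step 2: AF  (used choices [2, 3])


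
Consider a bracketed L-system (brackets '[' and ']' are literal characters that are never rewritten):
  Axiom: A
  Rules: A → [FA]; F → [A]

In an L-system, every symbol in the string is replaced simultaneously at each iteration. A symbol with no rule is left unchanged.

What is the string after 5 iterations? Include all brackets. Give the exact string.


Answer: [[[[[FA]][[A][FA]]]][[[[A][FA]]][[[FA]][[A][FA]]]]]

Derivation:
Step 0: A
Step 1: [FA]
Step 2: [[A][FA]]
Step 3: [[[FA]][[A][FA]]]
Step 4: [[[[A][FA]]][[[FA]][[A][FA]]]]
Step 5: [[[[[FA]][[A][FA]]]][[[[A][FA]]][[[FA]][[A][FA]]]]]


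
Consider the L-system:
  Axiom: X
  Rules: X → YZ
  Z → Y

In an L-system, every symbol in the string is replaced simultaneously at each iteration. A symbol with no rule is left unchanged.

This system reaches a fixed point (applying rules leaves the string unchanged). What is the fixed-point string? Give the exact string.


Step 0: X
Step 1: YZ
Step 2: YY
Step 3: YY  (unchanged — fixed point at step 2)

Answer: YY


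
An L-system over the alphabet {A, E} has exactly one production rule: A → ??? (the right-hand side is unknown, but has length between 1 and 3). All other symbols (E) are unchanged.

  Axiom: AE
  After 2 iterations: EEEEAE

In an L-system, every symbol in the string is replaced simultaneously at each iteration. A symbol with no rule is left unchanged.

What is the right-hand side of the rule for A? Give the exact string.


Trying A → EEA:
  Step 0: AE
  Step 1: EEAE
  Step 2: EEEEAE
Matches the given result.

Answer: EEA


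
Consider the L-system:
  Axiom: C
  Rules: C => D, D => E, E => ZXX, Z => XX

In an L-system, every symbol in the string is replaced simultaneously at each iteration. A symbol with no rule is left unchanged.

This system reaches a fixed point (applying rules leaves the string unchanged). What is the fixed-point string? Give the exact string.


Step 0: C
Step 1: D
Step 2: E
Step 3: ZXX
Step 4: XXXX
Step 5: XXXX  (unchanged — fixed point at step 4)

Answer: XXXX


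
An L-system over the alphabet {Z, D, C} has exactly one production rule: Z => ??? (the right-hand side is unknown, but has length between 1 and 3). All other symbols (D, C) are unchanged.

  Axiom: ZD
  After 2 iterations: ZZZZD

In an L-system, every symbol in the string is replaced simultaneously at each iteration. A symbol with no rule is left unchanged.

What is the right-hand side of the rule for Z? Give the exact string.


Trying Z => ZZ:
  Step 0: ZD
  Step 1: ZZD
  Step 2: ZZZZD
Matches the given result.

Answer: ZZ


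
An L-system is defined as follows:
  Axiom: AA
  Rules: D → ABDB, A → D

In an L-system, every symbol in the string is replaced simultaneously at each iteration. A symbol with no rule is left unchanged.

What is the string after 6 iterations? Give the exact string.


Step 0: AA
Step 1: DD
Step 2: ABDBABDB
Step 3: DBABDBBDBABDBB
Step 4: ABDBBDBABDBBBABDBBDBABDBBB
Step 5: DBABDBBBABDBBDBABDBBBBDBABDBBBABDBBDBABDBBBB
Step 6: ABDBBDBABDBBBBDBABDBBBABDBBDBABDBBBBBABDBBDBABDBBBBDBABDBBBABDBBDBABDBBBBB

Answer: ABDBBDBABDBBBBDBABDBBBABDBBDBABDBBBBBABDBBDBABDBBBBDBABDBBBABDBBDBABDBBBBB


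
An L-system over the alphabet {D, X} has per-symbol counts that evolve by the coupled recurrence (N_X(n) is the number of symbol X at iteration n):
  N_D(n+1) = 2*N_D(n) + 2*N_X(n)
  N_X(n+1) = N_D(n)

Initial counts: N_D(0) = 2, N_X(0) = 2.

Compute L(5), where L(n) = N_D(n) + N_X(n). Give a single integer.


Answer: 568

Derivation:
Step 0: N_D=2, N_X=2, L=4
Step 1: N_D=8, N_X=2, L=10
Step 2: N_D=20, N_X=8, L=28
Step 3: N_D=56, N_X=20, L=76
Step 4: N_D=152, N_X=56, L=208
Step 5: N_D=416, N_X=152, L=568


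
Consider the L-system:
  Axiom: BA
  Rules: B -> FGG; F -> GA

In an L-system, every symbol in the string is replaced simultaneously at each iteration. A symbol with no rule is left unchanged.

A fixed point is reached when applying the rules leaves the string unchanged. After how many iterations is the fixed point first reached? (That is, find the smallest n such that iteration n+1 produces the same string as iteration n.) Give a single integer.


Answer: 2

Derivation:
Step 0: BA
Step 1: FGGA
Step 2: GAGGA
Step 3: GAGGA  (unchanged — fixed point at step 2)


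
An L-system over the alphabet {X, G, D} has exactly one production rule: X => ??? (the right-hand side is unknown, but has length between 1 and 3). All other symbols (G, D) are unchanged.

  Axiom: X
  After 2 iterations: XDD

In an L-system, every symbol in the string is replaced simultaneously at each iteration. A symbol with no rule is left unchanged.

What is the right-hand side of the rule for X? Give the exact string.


Trying X => XD:
  Step 0: X
  Step 1: XD
  Step 2: XDD
Matches the given result.

Answer: XD


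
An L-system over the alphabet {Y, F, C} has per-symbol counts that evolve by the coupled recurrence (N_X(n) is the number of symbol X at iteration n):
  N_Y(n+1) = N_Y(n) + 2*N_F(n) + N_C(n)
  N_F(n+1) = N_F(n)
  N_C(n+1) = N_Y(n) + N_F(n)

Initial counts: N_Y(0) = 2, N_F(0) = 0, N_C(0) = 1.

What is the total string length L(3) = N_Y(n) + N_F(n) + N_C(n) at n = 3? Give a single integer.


Step 0: N_Y=2, N_F=0, N_C=1, L=3
Step 1: N_Y=3, N_F=0, N_C=2, L=5
Step 2: N_Y=5, N_F=0, N_C=3, L=8
Step 3: N_Y=8, N_F=0, N_C=5, L=13

Answer: 13


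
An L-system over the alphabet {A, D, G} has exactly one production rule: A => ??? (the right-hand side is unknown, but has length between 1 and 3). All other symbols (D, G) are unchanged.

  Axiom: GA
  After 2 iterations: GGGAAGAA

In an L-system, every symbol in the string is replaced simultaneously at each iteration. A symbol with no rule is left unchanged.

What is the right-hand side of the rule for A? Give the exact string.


Trying A => GAA:
  Step 0: GA
  Step 1: GGAA
  Step 2: GGGAAGAA
Matches the given result.

Answer: GAA


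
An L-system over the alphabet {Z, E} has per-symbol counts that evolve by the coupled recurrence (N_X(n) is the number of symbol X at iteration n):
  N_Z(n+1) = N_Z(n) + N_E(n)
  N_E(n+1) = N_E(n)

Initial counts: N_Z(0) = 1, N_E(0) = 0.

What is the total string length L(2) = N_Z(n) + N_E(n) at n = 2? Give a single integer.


Step 0: N_Z=1, N_E=0, L=1
Step 1: N_Z=1, N_E=0, L=1
Step 2: N_Z=1, N_E=0, L=1

Answer: 1


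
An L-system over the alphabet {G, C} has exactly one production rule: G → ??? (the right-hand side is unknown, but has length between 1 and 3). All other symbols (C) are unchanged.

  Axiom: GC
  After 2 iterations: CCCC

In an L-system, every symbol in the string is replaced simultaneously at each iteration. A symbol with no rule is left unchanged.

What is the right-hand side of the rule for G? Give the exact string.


Answer: CCC

Derivation:
Trying G → CCC:
  Step 0: GC
  Step 1: CCCC
  Step 2: CCCC
Matches the given result.


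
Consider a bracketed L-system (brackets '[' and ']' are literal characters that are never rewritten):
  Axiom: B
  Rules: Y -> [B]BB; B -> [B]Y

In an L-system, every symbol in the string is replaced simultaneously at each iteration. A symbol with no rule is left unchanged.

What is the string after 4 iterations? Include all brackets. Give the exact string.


Answer: [[[[B]Y][B]BB][[B]Y][B]Y[B]Y][[[B]Y][B]BB][[B]Y][B]BB[[B]Y][B]BB

Derivation:
Step 0: B
Step 1: [B]Y
Step 2: [[B]Y][B]BB
Step 3: [[[B]Y][B]BB][[B]Y][B]Y[B]Y
Step 4: [[[[B]Y][B]BB][[B]Y][B]Y[B]Y][[[B]Y][B]BB][[B]Y][B]BB[[B]Y][B]BB


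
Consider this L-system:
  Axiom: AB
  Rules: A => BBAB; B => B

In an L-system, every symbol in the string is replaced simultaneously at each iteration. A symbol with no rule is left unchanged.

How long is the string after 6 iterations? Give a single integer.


Answer: 20

Derivation:
Step 0: length = 2
Step 1: length = 5
Step 2: length = 8
Step 3: length = 11
Step 4: length = 14
Step 5: length = 17
Step 6: length = 20


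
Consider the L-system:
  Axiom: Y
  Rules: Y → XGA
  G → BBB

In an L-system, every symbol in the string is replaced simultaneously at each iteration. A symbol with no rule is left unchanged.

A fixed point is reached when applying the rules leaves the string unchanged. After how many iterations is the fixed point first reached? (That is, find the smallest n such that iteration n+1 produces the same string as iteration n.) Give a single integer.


Answer: 2

Derivation:
Step 0: Y
Step 1: XGA
Step 2: XBBBA
Step 3: XBBBA  (unchanged — fixed point at step 2)


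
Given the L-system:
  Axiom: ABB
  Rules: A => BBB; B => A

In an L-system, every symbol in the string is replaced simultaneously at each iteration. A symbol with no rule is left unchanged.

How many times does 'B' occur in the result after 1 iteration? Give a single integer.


Answer: 3

Derivation:
Step 0: ABB  (2 'B')
Step 1: BBBAA  (3 'B')


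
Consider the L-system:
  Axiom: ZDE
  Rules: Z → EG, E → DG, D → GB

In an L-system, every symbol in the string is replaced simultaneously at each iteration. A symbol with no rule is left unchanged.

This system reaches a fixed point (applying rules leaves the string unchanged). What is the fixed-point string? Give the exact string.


Step 0: ZDE
Step 1: EGGBDG
Step 2: DGGGBGBG
Step 3: GBGGGBGBG
Step 4: GBGGGBGBG  (unchanged — fixed point at step 3)

Answer: GBGGGBGBG


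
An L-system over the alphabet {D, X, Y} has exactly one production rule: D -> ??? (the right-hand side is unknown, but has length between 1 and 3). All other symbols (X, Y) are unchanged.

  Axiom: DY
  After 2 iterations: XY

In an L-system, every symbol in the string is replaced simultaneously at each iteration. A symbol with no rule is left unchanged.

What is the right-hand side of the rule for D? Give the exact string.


Trying D -> X:
  Step 0: DY
  Step 1: XY
  Step 2: XY
Matches the given result.

Answer: X


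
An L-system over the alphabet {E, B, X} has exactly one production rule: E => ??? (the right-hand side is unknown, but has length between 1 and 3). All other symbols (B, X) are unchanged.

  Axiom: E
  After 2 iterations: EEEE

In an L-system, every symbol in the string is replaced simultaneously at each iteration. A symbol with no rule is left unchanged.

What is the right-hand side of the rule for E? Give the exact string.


Answer: EE

Derivation:
Trying E => EE:
  Step 0: E
  Step 1: EE
  Step 2: EEEE
Matches the given result.


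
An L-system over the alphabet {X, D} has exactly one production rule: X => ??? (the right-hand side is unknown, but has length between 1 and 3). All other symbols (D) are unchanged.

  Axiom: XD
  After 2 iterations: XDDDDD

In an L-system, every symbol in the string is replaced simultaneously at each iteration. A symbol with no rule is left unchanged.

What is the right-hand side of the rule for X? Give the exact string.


Answer: XDD

Derivation:
Trying X => XDD:
  Step 0: XD
  Step 1: XDDD
  Step 2: XDDDDD
Matches the given result.


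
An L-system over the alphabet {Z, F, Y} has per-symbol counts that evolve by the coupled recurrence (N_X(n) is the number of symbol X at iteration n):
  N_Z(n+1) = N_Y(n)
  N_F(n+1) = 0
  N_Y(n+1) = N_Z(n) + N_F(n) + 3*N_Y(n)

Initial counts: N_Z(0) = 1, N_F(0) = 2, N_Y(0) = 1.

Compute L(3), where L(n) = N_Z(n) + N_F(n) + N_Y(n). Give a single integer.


Step 0: N_Z=1, N_F=2, N_Y=1, L=4
Step 1: N_Z=1, N_F=0, N_Y=6, L=7
Step 2: N_Z=6, N_F=0, N_Y=19, L=25
Step 3: N_Z=19, N_F=0, N_Y=63, L=82

Answer: 82


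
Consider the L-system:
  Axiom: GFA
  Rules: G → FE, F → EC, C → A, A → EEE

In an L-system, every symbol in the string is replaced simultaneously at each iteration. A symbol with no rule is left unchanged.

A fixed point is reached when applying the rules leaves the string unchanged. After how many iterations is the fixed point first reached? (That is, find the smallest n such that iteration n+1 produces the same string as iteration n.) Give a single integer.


Answer: 4

Derivation:
Step 0: GFA
Step 1: FEECEEE
Step 2: ECEEAEEE
Step 3: EAEEEEEEEE
Step 4: EEEEEEEEEEEE
Step 5: EEEEEEEEEEEE  (unchanged — fixed point at step 4)


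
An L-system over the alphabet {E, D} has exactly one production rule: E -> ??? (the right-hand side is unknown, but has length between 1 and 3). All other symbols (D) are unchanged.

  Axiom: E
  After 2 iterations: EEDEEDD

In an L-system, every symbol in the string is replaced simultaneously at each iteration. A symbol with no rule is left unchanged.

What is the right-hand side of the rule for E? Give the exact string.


Trying E -> EED:
  Step 0: E
  Step 1: EED
  Step 2: EEDEEDD
Matches the given result.

Answer: EED


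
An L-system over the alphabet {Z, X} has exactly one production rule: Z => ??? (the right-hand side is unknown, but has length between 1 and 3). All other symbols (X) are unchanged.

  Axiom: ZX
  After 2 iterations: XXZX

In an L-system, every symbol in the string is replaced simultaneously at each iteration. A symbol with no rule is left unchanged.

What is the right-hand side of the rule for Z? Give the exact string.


Trying Z => XZ:
  Step 0: ZX
  Step 1: XZX
  Step 2: XXZX
Matches the given result.

Answer: XZ


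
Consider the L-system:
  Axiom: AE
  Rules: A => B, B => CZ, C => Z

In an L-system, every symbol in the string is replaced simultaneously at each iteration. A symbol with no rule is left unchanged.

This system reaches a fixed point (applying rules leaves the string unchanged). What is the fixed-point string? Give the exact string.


Answer: ZZE

Derivation:
Step 0: AE
Step 1: BE
Step 2: CZE
Step 3: ZZE
Step 4: ZZE  (unchanged — fixed point at step 3)


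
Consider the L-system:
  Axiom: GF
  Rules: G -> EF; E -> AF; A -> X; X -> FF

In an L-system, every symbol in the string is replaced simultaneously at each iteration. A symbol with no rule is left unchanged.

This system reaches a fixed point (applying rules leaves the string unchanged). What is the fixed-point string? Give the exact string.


Step 0: GF
Step 1: EFF
Step 2: AFFF
Step 3: XFFF
Step 4: FFFFF
Step 5: FFFFF  (unchanged — fixed point at step 4)

Answer: FFFFF


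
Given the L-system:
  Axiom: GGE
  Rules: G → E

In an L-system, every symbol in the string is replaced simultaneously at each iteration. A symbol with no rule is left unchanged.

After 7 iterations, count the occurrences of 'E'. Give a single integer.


Answer: 3

Derivation:
Step 0: GGE  (1 'E')
Step 1: EEE  (3 'E')
Step 2: EEE  (3 'E')
Step 3: EEE  (3 'E')
Step 4: EEE  (3 'E')
Step 5: EEE  (3 'E')
Step 6: EEE  (3 'E')
Step 7: EEE  (3 'E')


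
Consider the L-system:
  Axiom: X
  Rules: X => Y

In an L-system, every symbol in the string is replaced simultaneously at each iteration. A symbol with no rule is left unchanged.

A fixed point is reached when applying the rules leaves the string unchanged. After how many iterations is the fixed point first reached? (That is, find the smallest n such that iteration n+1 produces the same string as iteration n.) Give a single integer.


Answer: 1

Derivation:
Step 0: X
Step 1: Y
Step 2: Y  (unchanged — fixed point at step 1)


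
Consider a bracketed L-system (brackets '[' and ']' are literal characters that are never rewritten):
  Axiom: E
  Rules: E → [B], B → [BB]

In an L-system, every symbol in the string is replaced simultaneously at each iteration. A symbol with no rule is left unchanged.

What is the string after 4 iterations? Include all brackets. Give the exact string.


Step 0: E
Step 1: [B]
Step 2: [[BB]]
Step 3: [[[BB][BB]]]
Step 4: [[[[BB][BB]][[BB][BB]]]]

Answer: [[[[BB][BB]][[BB][BB]]]]


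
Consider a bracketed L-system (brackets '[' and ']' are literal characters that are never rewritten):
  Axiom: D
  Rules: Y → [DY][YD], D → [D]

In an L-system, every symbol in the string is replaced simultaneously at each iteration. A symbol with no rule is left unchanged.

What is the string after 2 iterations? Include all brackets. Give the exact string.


Step 0: D
Step 1: [D]
Step 2: [[D]]

Answer: [[D]]


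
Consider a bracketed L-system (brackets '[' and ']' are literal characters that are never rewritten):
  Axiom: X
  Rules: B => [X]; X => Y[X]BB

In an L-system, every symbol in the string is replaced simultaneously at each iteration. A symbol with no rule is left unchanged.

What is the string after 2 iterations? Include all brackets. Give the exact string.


Answer: Y[Y[X]BB][X][X]

Derivation:
Step 0: X
Step 1: Y[X]BB
Step 2: Y[Y[X]BB][X][X]


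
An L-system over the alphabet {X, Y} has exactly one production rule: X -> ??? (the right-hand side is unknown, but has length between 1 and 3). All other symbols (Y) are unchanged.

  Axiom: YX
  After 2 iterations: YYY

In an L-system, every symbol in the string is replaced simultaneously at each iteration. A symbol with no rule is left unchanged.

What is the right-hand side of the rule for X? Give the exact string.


Answer: YY

Derivation:
Trying X -> YY:
  Step 0: YX
  Step 1: YYY
  Step 2: YYY
Matches the given result.


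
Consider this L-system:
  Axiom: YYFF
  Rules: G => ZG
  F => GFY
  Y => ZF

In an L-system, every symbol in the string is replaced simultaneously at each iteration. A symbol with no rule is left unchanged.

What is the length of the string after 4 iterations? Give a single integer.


Answer: 82

Derivation:
Step 0: length = 4
Step 1: length = 10
Step 2: length = 22
Step 3: length = 44
Step 4: length = 82


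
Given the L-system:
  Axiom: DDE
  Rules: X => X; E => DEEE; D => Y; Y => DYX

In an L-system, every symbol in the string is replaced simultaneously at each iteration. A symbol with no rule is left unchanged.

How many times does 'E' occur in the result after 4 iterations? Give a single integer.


Answer: 81

Derivation:
Step 0: DDE  (1 'E')
Step 1: YYDEEE  (3 'E')
Step 2: DYXDYXYDEEEDEEEDEEE  (9 'E')
Step 3: YDYXXYDYXXDYXYDEEEDEEEDEEEYDEEEDEEEDEEEYDEEEDEEEDEEE  (27 'E')
Step 4: DYXYDYXXXDYXYDYXXXYDYXXDYXYDEEEDEEEDEEEYDEEEDEEEDEEEYDEEEDEEEDEEEDYXYDEEEDEEEDEEEYDEEEDEEEDEEEYDEEEDEEEDEEEDYXYDEEEDEEEDEEEYDEEEDEEEDEEEYDEEEDEEEDEEE  (81 'E')


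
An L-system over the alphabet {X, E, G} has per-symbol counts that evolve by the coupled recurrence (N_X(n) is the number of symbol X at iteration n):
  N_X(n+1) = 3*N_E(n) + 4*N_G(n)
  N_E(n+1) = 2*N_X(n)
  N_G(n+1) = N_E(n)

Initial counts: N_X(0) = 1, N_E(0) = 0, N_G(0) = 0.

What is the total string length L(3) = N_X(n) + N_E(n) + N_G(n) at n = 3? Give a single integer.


Step 0: N_X=1, N_E=0, N_G=0, L=1
Step 1: N_X=0, N_E=2, N_G=0, L=2
Step 2: N_X=6, N_E=0, N_G=2, L=8
Step 3: N_X=8, N_E=12, N_G=0, L=20

Answer: 20


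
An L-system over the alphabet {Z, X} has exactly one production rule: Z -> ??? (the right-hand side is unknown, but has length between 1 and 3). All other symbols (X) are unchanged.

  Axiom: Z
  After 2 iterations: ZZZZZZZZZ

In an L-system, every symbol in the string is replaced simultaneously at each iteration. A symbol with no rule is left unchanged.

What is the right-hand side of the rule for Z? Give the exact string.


Answer: ZZZ

Derivation:
Trying Z -> ZZZ:
  Step 0: Z
  Step 1: ZZZ
  Step 2: ZZZZZZZZZ
Matches the given result.


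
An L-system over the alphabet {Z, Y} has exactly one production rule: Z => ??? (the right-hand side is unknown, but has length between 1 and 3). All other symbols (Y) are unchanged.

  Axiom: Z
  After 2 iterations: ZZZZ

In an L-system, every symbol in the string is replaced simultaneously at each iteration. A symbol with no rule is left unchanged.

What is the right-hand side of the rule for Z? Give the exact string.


Trying Z => ZZ:
  Step 0: Z
  Step 1: ZZ
  Step 2: ZZZZ
Matches the given result.

Answer: ZZ


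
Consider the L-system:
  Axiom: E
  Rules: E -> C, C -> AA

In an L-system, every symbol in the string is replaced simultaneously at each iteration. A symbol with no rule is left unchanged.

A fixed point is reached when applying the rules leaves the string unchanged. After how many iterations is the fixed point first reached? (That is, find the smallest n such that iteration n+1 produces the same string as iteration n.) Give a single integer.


Step 0: E
Step 1: C
Step 2: AA
Step 3: AA  (unchanged — fixed point at step 2)

Answer: 2


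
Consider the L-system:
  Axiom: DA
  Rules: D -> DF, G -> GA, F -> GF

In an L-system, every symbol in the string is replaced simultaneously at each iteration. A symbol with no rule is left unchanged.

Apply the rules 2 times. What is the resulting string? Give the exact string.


Answer: DFGFA

Derivation:
Step 0: DA
Step 1: DFA
Step 2: DFGFA


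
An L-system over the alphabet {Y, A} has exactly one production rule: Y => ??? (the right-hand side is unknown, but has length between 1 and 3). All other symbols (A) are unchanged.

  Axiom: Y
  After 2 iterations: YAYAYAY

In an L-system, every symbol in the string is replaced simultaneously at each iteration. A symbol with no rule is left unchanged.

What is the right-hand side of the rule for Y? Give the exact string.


Answer: YAY

Derivation:
Trying Y => YAY:
  Step 0: Y
  Step 1: YAY
  Step 2: YAYAYAY
Matches the given result.


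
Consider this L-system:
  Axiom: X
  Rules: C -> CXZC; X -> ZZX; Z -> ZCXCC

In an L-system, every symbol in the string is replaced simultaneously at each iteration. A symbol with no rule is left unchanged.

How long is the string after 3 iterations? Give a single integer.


Answer: 53

Derivation:
Step 0: length = 1
Step 1: length = 3
Step 2: length = 13
Step 3: length = 53


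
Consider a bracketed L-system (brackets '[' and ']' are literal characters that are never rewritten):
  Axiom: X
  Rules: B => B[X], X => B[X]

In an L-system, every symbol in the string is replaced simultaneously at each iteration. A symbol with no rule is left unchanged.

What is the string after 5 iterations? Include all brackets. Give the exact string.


Step 0: X
Step 1: B[X]
Step 2: B[X][B[X]]
Step 3: B[X][B[X]][B[X][B[X]]]
Step 4: B[X][B[X]][B[X][B[X]]][B[X][B[X]][B[X][B[X]]]]
Step 5: B[X][B[X]][B[X][B[X]]][B[X][B[X]][B[X][B[X]]]][B[X][B[X]][B[X][B[X]]][B[X][B[X]][B[X][B[X]]]]]

Answer: B[X][B[X]][B[X][B[X]]][B[X][B[X]][B[X][B[X]]]][B[X][B[X]][B[X][B[X]]][B[X][B[X]][B[X][B[X]]]]]


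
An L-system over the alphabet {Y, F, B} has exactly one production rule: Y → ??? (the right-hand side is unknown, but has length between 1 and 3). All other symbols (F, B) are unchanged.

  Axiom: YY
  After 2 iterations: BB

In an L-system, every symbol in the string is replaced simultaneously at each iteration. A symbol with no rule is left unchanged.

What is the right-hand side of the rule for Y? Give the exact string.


Trying Y → B:
  Step 0: YY
  Step 1: BB
  Step 2: BB
Matches the given result.

Answer: B


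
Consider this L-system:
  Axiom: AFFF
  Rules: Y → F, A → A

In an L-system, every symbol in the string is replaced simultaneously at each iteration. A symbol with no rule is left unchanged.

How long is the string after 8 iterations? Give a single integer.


Answer: 4

Derivation:
Step 0: length = 4
Step 1: length = 4
Step 2: length = 4
Step 3: length = 4
Step 4: length = 4
Step 5: length = 4
Step 6: length = 4
Step 7: length = 4
Step 8: length = 4


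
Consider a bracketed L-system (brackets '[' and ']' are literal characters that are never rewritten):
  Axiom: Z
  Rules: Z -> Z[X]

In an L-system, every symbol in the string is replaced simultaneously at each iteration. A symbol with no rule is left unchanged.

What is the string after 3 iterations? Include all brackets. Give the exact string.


Step 0: Z
Step 1: Z[X]
Step 2: Z[X][X]
Step 3: Z[X][X][X]

Answer: Z[X][X][X]


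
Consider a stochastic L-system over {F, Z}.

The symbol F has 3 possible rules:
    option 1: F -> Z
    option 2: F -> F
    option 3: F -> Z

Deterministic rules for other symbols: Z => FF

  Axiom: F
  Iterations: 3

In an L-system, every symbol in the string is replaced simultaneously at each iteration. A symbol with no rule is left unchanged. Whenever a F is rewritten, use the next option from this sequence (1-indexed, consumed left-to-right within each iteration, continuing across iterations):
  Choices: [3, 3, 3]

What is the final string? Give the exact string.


Step 0: F
Step 1: Z  (used choices [3])
Step 2: FF  (used choices [])
Step 3: ZZ  (used choices [3, 3])

Answer: ZZ


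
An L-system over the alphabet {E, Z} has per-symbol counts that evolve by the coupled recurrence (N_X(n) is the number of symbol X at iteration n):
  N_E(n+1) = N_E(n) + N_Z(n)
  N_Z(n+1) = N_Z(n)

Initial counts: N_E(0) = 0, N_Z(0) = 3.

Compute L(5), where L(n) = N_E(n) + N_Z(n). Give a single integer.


Answer: 18

Derivation:
Step 0: N_E=0, N_Z=3, L=3
Step 1: N_E=3, N_Z=3, L=6
Step 2: N_E=6, N_Z=3, L=9
Step 3: N_E=9, N_Z=3, L=12
Step 4: N_E=12, N_Z=3, L=15
Step 5: N_E=15, N_Z=3, L=18


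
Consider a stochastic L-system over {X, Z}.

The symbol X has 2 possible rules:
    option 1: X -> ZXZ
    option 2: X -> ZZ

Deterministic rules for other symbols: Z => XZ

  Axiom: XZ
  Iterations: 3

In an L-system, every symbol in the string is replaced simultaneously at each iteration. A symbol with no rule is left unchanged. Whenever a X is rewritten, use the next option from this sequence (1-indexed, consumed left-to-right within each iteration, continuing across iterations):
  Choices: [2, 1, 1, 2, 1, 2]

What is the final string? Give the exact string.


Step 0: XZ
Step 1: ZZXZ  (used choices [2])
Step 2: XZXZZXZXZ  (used choices [1])
Step 3: ZXZXZZZXZXZZXZXZZZXZ  (used choices [1, 2, 1, 2])

Answer: ZXZXZZZXZXZZXZXZZZXZ


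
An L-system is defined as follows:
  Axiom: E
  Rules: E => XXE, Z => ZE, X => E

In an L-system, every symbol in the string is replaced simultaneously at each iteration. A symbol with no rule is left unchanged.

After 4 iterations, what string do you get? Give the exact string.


Step 0: E
Step 1: XXE
Step 2: EEXXE
Step 3: XXEXXEEEXXE
Step 4: EEXXEEEXXEXXEXXEEEXXE

Answer: EEXXEEEXXEXXEXXEEEXXE
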